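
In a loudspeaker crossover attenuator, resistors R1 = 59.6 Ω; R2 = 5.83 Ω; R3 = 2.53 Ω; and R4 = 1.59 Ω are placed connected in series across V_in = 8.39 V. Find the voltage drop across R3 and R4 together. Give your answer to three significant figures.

Series total: ΣR = 59.6 + 5.83 + 2.53 + 1.59 = 69.55 Ω.
R_{R3..R4} = 2.53 + 1.59 = 4.120 Ω.
V = V_in · R/ΣR = 8.39 × 0.05924 = 0.4970 V.

V ≈ 0.497 V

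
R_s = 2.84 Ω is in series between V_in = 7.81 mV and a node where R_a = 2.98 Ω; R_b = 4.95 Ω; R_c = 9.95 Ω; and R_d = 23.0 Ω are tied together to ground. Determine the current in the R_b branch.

I ≈ 0.537 mA

Equivalent of the parallel group: R_p = 1.467 Ω.
V_A = 7.81 × 1.467/4.307 = 2.660 mV.
Branch current I = V_A/R_b = 2.660/4.95 = 0.5375 mA.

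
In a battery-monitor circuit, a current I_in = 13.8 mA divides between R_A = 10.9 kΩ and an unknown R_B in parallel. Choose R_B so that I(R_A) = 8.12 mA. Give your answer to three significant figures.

R_B ≈ 15.6 kΩ

The fraction through R_A equals R_B/(R_A+R_B).
8.12/13.8 = R_B/(R_A + R_B) → R_B = R_A · (0.5884)/(1 − 0.5884) = 10.9 × 1.430 = 15.58 kΩ.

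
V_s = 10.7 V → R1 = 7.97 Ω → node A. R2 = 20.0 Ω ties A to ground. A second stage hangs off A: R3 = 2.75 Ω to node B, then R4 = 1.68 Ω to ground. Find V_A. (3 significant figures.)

The second stage (R3 + R4 = 4.430 Ω) loads node A in parallel with R2.
R2 ‖ (R3+R4) = 3.627 Ω.
V_A = 10.7 × 3.627/(7.97 + 3.627) = 3.346 V.

V_A ≈ 3.35 V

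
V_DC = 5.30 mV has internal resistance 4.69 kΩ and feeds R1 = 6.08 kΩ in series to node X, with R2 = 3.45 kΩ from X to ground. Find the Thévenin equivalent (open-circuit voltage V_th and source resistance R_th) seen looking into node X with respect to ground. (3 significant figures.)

R1' = 4.69 + 6.08 = 10.77 kΩ (source resistance + R1).
Open-circuit (no load on X): V_th = V_DC · R2/(R1' + R2) = 5.30 × 3.45/(10.77 + 3.45) = 1.286 mV.
Zeroing V_DC shorts the top of R1' to ground, so R_th = R1' ‖ R2 = 2.613 kΩ.

V_th ≈ 1.29 mV, R_th ≈ 2.61 kΩ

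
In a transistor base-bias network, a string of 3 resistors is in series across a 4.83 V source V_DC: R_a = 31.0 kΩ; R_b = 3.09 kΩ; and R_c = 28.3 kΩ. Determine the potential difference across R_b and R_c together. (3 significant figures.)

V ≈ 2.43 V

Series total: ΣR = 31.0 + 3.09 + 28.3 = 62.39 kΩ.
R_{R_b..R_c} = 3.09 + 28.3 = 31.39 kΩ.
Voltage divider: V = V_DC · (31.39 / 62.39) = 4.83 × 0.5031 = 2.430 V.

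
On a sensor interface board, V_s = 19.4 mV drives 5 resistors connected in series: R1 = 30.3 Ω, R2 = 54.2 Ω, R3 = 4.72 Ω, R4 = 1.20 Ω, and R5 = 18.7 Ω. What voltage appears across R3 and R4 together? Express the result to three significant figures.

V ≈ 1.05 mV

ΣR = 30.3 + 54.2 + 4.72 + 1.20 + 18.7 = 109.1 Ω.
R_{R3..R4} = 4.72 + 1.20 = 5.920 Ω.
By the voltage-divider rule, V = 19.4 × 5.920/109.1 = 1.052 mV.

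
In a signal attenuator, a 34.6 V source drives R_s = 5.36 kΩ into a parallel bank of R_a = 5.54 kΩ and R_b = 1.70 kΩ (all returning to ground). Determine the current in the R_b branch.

I ≈ 3.97 mA

Equivalent of the parallel group: R_p = 1.301 kΩ.
V_A by voltage divider: V_A = 34.6 × 1.301/(5.36 + 1.301) = 6.757 V.
Branch current I = V_A/R_b = 6.757/1.70 = 3.975 mA.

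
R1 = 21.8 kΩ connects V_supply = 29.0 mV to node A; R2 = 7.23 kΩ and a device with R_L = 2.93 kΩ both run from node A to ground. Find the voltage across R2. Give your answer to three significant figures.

The load sits in parallel with R2, giving an effective lower resistance R2' = R2·R_L/(R2+R_L) = 2.085 kΩ.
Then V_out = V_supply · R2'/(R1 + R2') = 29.0 × 2.085/23.89 = 2.532 mV.
(Unloaded it would be 7.22 mV; the load pulls it down.)

V_out ≈ 2.53 mV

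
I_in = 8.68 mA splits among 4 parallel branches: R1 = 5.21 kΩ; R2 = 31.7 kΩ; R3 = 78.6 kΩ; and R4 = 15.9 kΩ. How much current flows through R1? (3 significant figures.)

Conductances: ΣG = 1/5.21 + 1/31.7 + 1/78.6 + 1/15.9 = 0.2991 (1/kΩ).
R1 takes the fraction G_k/ΣG = 0.1919/0.2991 = 0.6417, so I = 8.68 × 0.6417 = 5.570 mA.

I ≈ 5.57 mA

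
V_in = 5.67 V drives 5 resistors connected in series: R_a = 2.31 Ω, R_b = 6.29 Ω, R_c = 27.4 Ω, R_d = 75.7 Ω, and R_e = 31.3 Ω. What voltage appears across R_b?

V ≈ 0.249 V

Series total: ΣR = 2.31 + 6.29 + 27.4 + 75.7 + 31.3 = 143.0 Ω.
V = V_in · R/ΣR = 5.67 × 0.04399 = 0.2494 V.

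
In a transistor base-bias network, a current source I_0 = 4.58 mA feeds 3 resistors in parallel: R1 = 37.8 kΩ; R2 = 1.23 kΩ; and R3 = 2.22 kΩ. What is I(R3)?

Conductances: ΣG = 1/37.8 + 1/1.23 + 1/2.22 = 1.290 (1/kΩ).
Current divider: I(R3) = I_0 · G_k/ΣG = 4.58 × (0.4505/1.290) = 4.58 × 0.3492 = 1.599 mA.

I ≈ 1.60 mA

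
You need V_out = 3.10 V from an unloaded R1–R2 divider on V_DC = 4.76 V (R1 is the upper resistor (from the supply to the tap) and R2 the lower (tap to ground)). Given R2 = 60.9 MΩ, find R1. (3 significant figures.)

V_out/V_DC = R2/(R1+R2) = 0.6513.
R1 = R2·(1/k − 1) = 60.9 × 0.5355 = 32.61 MΩ.

R1 ≈ 32.6 MΩ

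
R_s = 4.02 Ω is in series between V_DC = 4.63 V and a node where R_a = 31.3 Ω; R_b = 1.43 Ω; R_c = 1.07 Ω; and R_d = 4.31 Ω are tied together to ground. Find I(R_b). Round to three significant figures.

Combine the parallel branches: R_p = (1/31.3 + 1/1.43 + 1/1.07 + 1/4.31)⁻¹ = 0.5269 Ω.
V_A = 4.63 × 0.5269/4.547 = 0.5365 V.
Branch current I = V_A/R_b = 0.5365/1.43 = 0.3752 A.
(Check via current divider: I_total = 1.018 A; share G_k/ΣG = 0.3685 → same result.)

I ≈ 0.375 A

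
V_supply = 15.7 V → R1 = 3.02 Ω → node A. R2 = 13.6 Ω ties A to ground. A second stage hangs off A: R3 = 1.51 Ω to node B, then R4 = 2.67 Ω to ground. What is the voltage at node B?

V_B ≈ 5.16 V

Looking into the second stage from A: R3 + R4 = 4.180 Ω appears in parallel with R2.
Effective lower resistance at A: R2 ‖ 4.180 = 3.197 Ω.
V_A = 15.7 × 3.197/(3.02 + 3.197) = 8.074 V.
Then the unloaded second divider: V_B = V_A × R4/(R3+R4) = 8.074 × 0.6388 = 5.157 V.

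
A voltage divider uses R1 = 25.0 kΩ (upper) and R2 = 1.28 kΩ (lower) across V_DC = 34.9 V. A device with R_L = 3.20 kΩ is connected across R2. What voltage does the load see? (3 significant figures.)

The load sits in parallel with R2, giving an effective lower resistance R2' = R2·R_L/(R2+R_L) = 0.9143 kΩ.
Voltage divider with the loaded lower leg: V_out = 34.9 × 0.9143/(25.0 + 0.9143) = 34.9 × 0.03528 = 1.231 V.

V_out ≈ 1.23 V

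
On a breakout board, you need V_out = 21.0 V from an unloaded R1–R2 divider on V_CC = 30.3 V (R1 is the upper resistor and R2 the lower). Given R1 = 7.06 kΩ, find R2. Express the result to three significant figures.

R2 ≈ 15.9 kΩ

Required fraction k = V_out/V_CC = 0.6931.
R2 = R1 · 0.6931/(1 − 0.6931) = 15.94 kΩ.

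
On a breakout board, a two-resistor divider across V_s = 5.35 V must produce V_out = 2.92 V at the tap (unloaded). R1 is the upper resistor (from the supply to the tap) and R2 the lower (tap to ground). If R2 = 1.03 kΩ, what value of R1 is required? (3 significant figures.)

The divider ratio is R2/(R1+R2) = 2.92/5.35 = 0.5458.
R1 = R2·(1/k − 1) = 1.03 × 0.8322 = 0.8572 kΩ.

R1 ≈ 0.857 kΩ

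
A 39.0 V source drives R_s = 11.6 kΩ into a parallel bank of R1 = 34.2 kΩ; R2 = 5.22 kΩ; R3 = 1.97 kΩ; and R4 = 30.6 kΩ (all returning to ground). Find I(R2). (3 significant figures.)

Combine the parallel branches: R_p = (1/34.2 + 1/5.22 + 1/1.97 + 1/30.6)⁻¹ = 1.314 kΩ.
V_A = 39.0 × 1.314/12.91 = 3.968 V.
Branch current I = V_A/R2 = 3.968/5.22 = 0.7601 mA.
(Equivalently: I_total = 3.020 mA, then current-divider fraction G_k/ΣG = 0.2517.)

I ≈ 0.760 mA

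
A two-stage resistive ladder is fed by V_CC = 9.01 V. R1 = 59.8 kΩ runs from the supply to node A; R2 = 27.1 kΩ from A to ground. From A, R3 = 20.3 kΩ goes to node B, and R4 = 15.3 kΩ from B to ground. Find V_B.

V_B ≈ 0.792 V

Node A sees R2 in parallel with the series input of stage 2, R3 + R4 = 35.60 kΩ.
Effective lower resistance at A: R2 ‖ 35.60 = 15.39 kΩ.
First divider: V_A = V_CC · 15.39/(59.8 + 15.39) = 1.844 V.
V_B = V_A × 0.4298 = 0.7925 V.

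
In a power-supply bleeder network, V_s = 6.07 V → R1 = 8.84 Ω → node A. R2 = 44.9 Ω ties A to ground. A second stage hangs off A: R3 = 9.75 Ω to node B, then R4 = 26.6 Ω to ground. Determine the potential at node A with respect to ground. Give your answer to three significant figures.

V_A ≈ 4.22 V

Node A sees R2 in parallel with the series input of stage 2, R3 + R4 = 36.35 Ω.
R2 ‖ (R3+R4) = 20.09 Ω.
V_A = 6.07 × 20.09/(8.84 + 20.09) = 4.215 V.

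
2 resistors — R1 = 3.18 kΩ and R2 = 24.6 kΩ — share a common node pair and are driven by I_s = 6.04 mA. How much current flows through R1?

With just two branches, the current splits inversely with resistance.
I(R1) = 6.04 × 24.6/(3.18 + 24.6) = 6.04 × 0.8855 = 5.349 mA.

I ≈ 5.35 mA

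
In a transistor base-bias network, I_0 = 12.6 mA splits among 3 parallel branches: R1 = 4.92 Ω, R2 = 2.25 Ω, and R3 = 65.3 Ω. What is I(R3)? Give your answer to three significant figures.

I ≈ 0.291 mA

ΣG = 1/4.92 + 1/2.25 + 1/65.3 = 0.6630.
R3 takes the fraction G_k/ΣG = 0.01531/0.6630 = 0.02310, so I = 12.6 × 0.02310 = 0.2910 mA.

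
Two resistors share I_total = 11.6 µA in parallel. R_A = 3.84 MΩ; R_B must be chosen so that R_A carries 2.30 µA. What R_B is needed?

R_B ≈ 0.950 MΩ

In a two-way split, I_A/I_total = R_B/(R_A + R_B).
With f = 0.1983, R_B = R_A · f/(1−f) = 3.84 × 0.2473 = 0.9497 MΩ.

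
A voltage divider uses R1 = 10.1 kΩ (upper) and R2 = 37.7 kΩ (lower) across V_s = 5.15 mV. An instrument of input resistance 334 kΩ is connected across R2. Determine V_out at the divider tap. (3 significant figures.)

First combine the lower leg with the load: R2 ‖ R_L = 33.88 kΩ.
Then V_out = V_s · R2'/(R1 + R2') = 5.15 × 33.88/43.98 = 3.967 mV.

V_out ≈ 3.97 mV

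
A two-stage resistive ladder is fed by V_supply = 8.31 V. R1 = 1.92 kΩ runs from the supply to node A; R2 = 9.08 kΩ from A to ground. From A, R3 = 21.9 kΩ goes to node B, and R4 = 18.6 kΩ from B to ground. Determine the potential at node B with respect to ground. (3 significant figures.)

V_B ≈ 3.03 V

Node A sees R2 in parallel with the series input of stage 2, R3 + R4 = 40.50 kΩ.
Effective lower resistance at A: R2 ‖ 40.50 = 7.417 kΩ.
V_A = 8.31 × 7.417/(1.92 + 7.417) = 6.601 V.
Then the unloaded second divider: V_B = V_A × R4/(R3+R4) = 6.601 × 0.4593 = 3.032 V.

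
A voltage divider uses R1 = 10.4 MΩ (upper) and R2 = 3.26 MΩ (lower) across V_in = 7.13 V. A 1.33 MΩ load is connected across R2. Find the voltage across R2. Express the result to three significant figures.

The load sits in parallel with R2, giving an effective lower resistance R2' = R2·R_L/(R2+R_L) = 0.9446 MΩ.
Then V_out = V_in · R2'/(R1 + R2') = 7.13 × 0.9446/11.34 = 0.5937 V.
(Unloaded it would be 1.70 V; the load pulls it down.)

V_out ≈ 0.594 V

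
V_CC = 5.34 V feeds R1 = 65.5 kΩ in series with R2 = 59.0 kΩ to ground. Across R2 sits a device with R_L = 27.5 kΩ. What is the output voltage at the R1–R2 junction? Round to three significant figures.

R2 ‖ R_L = (59.0 × 27.5)/(59.0 + 27.5) = 18.76 kΩ.
Then V_out = V_CC · R2'/(R1 + R2') = 5.34 × 18.76/84.26 = 1.189 V.

V_out ≈ 1.19 V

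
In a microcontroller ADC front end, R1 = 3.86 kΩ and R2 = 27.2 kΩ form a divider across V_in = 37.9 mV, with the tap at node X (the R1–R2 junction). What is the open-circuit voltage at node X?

V_th ≈ 33.2 mV

Open-circuit (no load on X): V_th = V_in · R2/(R1 + R2) = 37.9 × 27.2/(3.860 + 27.2) = 33.19 mV.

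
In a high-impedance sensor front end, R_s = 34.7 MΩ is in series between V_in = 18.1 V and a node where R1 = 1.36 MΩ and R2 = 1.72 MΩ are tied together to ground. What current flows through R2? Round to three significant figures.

I ≈ 0.225 µA

Parallel bank: R_p = 1/(1/1.36 + 1/1.72) = 0.7595 MΩ.
V_A = 18.1 × 0.7595/35.46 = 0.3877 V.
I(R2) = V_A / R2 = 0.3877/1.72 = 0.2254 µA.
(Check via current divider: I_total = 0.5104 µA; share G_k/ΣG = 0.4416 → same result.)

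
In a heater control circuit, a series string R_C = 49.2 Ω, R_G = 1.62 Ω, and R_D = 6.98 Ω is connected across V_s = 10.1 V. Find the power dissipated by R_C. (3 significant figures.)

P ≈ 1.50 W

ΣR = 57.80 Ω → I = 10.1/57.80 = 0.1747 A.
P = I²R = 0.03053 × 49.2 = 1.502 W.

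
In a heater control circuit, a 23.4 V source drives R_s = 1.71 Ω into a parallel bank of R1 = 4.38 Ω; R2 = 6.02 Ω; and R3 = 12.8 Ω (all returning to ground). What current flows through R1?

I ≈ 2.95 A

Equivalent of the parallel group: R_p = 2.116 Ω.
V_A = 23.4 × 2.116/3.826 = 12.94 V.
I(R1) = V_A / R1 = 12.94/4.38 = 2.955 A.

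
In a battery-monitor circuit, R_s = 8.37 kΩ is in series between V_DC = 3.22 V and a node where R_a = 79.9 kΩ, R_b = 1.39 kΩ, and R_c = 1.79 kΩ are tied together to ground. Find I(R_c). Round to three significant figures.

I ≈ 0.152 mA

Combine the parallel branches: R_p = (1/79.9 + 1/1.39 + 1/1.79)⁻¹ = 0.7748 kΩ.
Node voltage V_A = V_DC · R_p/(R_s + R_p) = 3.22 × 0.08473 = 0.2728 V.
Branch current I = V_A/R_c = 0.2728/1.79 = 0.1524 mA.
(Equivalently: I_total = 0.3521 mA, then current-divider fraction G_k/ΣG = 0.4329.)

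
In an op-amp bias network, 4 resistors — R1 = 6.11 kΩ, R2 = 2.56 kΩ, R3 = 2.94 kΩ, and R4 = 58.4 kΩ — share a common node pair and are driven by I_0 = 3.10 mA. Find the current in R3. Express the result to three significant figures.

Total conductance ΣG = 1/6.11 + 1/2.56 + 1/2.94 + 1/58.4 = 0.9116 (units of 1/kΩ).
R3 takes the fraction G_k/ΣG = 0.3401/0.9116 = 0.3731, so I = 3.10 × 0.3731 = 1.157 mA.

I ≈ 1.16 mA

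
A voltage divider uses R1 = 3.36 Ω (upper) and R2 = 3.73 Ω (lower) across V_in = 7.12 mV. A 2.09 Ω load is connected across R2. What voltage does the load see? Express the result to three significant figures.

V_out ≈ 2.03 mV

R2 ‖ R_L = (3.73 × 2.09)/(3.73 + 2.09) = 1.339 Ω.
Voltage divider with the loaded lower leg: V_out = 7.12 × 1.339/(3.36 + 1.339) = 7.12 × 0.2850 = 2.029 mV.
(Unloaded it would be 3.75 mV; the load pulls it down.)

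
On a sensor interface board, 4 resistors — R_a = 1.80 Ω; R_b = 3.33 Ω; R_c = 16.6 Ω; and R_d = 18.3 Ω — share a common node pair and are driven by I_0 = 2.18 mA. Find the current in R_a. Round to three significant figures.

I ≈ 1.25 mA

Conductances: ΣG = 1/1.80 + 1/3.33 + 1/16.6 + 1/18.3 = 0.9707 (1/Ω).
Current divider: I(R_a) = I_0 · G_k/ΣG = 2.18 × (0.5556/0.9707) = 2.18 × 0.5723 = 1.248 mA.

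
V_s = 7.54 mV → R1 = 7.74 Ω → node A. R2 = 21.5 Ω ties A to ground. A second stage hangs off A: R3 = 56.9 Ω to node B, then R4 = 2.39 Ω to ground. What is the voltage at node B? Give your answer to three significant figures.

The second stage (R3 + R4 = 59.29 Ω) loads node A in parallel with R2.
Effective lower resistance at A: R2 ‖ 59.29 = 15.78 Ω.
So V_A = 7.54 × 0.6709 = 5.059 mV.
V_B = V_A × 0.04031 = 0.2039 mV.

V_B ≈ 0.204 mV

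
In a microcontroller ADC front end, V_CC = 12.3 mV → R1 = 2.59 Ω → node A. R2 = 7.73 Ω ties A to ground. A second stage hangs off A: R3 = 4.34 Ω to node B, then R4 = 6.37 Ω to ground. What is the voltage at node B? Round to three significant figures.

The second stage (R3 + R4 = 10.71 Ω) loads node A in parallel with R2.
R2 ‖ (R3+R4) = 4.490 Ω.
V_A = 12.3 × 4.490/(2.59 + 4.490) = 7.800 mV.
Stage 2 is unloaded, so V_B = V_A · R4/(R3+R4) = 7.800 × 6.37/10.71 = 4.639 mV.

V_B ≈ 4.64 mV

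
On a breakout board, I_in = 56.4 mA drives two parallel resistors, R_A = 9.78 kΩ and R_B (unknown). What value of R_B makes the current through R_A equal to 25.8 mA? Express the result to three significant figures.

R_B ≈ 8.25 kΩ

The fraction through R_A equals R_B/(R_A+R_B).
With f = 0.4574, R_B = R_A · f/(1−f) = 9.78 × 0.8431 = 8.246 kΩ.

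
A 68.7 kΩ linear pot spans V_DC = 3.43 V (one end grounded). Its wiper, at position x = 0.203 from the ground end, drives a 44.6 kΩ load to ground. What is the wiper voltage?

V_out ≈ 0.557 V

The pot divides into 54.75 kΩ above the wiper and 13.95 kΩ below.
R_L loads the lower segment: effective lower R = 10.62 kΩ.
Loaded-divider output: V_out = 3.43 × 0.1625 = 0.5574 V.
(Unloaded: V_out = x·V_DC = 0.696 V.)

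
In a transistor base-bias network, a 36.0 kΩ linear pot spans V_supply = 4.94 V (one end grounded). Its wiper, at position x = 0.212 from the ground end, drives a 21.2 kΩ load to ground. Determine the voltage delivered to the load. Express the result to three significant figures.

V_out ≈ 0.816 V

Split the track: R_lower = x·R_p = 7.632 kΩ, R_upper = (1−x)·R_p = 28.37 kΩ.
Lower segment in parallel with the load: 7.632 ‖ 21.2 = 5.612 kΩ.
V_out = 4.94 × 5.612/(28.37 + 5.612) = 0.8158 V.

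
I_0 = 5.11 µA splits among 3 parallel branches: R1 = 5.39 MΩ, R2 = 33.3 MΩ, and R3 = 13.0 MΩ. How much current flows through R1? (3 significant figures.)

ΣG = 1/5.39 + 1/33.3 + 1/13.0 = 0.2925.
By the current-divider rule, I = I_0 · G_k/ΣG = 5.11 × 0.6343 = 3.241 µA.

I ≈ 3.24 µA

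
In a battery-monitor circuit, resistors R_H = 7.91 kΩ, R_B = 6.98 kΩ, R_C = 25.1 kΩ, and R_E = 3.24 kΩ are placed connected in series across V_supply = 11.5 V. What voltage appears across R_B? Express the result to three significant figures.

ΣR = 7.91 + 6.98 + 25.1 + 3.24 = 43.23 kΩ.
V = V_supply · R/ΣR = 11.5 × 0.1615 = 1.857 V.

V ≈ 1.86 V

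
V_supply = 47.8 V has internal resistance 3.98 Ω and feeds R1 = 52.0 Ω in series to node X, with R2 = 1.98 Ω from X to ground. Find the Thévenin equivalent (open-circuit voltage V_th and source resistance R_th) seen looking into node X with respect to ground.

V_th ≈ 1.63 V, R_th ≈ 1.91 Ω

R1' = 3.98 + 52.0 = 55.98 Ω (source resistance + R1).
With X open, the divider is unloaded: V_th = 47.8 × 1.98/57.96 = 1.633 V.
Zeroing V_supply shorts the top of R1' to ground, so R_th = R1' ‖ R2 = 1.912 Ω.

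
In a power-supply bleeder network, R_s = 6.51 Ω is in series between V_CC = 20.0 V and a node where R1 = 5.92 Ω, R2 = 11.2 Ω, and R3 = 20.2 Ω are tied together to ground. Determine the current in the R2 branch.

Parallel bank: R_p = 1/(1/5.92 + 1/11.2 + 1/20.2) = 3.250 Ω.
Node voltage V_A = V_CC · R_p/(R_s + R_p) = 20.0 × 0.3330 = 6.660 V.
I(R2) = V_A / R2 = 6.660/11.2 = 0.5946 A.

I ≈ 0.595 A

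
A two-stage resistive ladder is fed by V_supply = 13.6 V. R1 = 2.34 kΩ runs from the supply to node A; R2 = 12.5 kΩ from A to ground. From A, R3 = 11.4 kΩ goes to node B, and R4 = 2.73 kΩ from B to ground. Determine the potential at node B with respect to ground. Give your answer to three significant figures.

The second stage (R3 + R4 = 14.13 kΩ) loads node A in parallel with R2.
R2 ‖ (R3+R4) = 6.633 kΩ.
V_A = 13.6 × 6.633/(2.34 + 6.633) = 10.05 V.
Then the unloaded second divider: V_B = V_A × R4/(R3+R4) = 10.05 × 0.1932 = 1.942 V.

V_B ≈ 1.94 V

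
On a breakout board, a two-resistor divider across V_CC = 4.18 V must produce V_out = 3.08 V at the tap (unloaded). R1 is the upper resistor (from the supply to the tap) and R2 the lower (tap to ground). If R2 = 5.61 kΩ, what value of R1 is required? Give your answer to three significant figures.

Required fraction k = V_out/V_CC = 0.7368.
So R1 = R2 · (V_CC/V_out − 1) = 5.61 × (4.18/3.08 − 1) = 5.61 × 0.3571 = 2.004 kΩ.

R1 ≈ 2.00 kΩ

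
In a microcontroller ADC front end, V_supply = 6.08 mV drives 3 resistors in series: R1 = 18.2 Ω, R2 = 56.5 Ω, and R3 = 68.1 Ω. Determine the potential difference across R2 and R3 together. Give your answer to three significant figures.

Series total: ΣR = 18.2 + 56.5 + 68.1 = 142.8 Ω.
R_{R2..R3} = 56.5 + 68.1 = 124.6 Ω.
By the voltage-divider rule, V = 6.08 × 124.6/142.8 = 5.305 mV.

V ≈ 5.31 mV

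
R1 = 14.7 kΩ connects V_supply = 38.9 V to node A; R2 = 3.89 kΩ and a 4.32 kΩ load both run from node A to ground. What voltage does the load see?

First combine the lower leg with the load: R2 ‖ R_L = 2.047 kΩ.
Voltage divider with the loaded lower leg: V_out = 38.9 × 2.047/(14.7 + 2.047) = 38.9 × 0.1222 = 4.755 V.
(Unloaded it would be 8.14 V; the load pulls it down.)

V_out ≈ 4.75 V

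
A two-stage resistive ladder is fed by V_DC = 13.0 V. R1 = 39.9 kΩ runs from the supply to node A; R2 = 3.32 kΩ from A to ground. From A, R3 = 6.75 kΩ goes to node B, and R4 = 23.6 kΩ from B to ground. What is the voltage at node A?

V_A ≈ 0.907 V

Looking into the second stage from A: R3 + R4 = 30.35 kΩ appears in parallel with R2.
Effective lower resistance at A: R2 ‖ 30.35 = 2.993 kΩ.
So V_A = 13.0 × 0.06977 = 0.9070 V.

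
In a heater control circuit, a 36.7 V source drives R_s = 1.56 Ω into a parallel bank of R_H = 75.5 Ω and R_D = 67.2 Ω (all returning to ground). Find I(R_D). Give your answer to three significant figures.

Parallel bank: R_p = 1/(1/75.5 + 1/67.2) = 35.55 Ω.
V_A by voltage divider: V_A = 36.7 × 35.55/(1.56 + 35.55) = 35.16 V.
I(R_D) = V_A / R_D = 35.16/67.2 = 0.5232 A.

I ≈ 0.523 A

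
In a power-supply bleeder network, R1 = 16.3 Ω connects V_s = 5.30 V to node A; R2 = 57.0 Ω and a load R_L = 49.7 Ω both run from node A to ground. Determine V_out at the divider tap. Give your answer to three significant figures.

V_out ≈ 3.28 V

First combine the lower leg with the load: R2 ‖ R_L = 26.55 Ω.
Now apply the divider: V_out = 5.30 × 0.6196 = 3.284 V.
(Unloaded it would be 4.12 V; the load pulls it down.)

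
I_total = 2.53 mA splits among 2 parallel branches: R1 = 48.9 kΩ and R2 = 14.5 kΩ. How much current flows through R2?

I ≈ 1.95 mA

For two parallel branches, I_k = I_total · (other R)/(sum of R).
So I = 2.53 × 48.9/63.40 = 1.951 mA.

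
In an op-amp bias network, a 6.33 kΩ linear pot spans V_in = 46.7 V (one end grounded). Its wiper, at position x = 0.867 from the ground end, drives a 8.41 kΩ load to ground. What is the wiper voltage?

Split the track: R_lower = x·R_p = 5.488 kΩ, R_upper = (1−x)·R_p = 0.8419 kΩ.
Lower segment in parallel with the load: 5.488 ‖ 8.41 = 3.321 kΩ.
Loaded-divider output: V_out = 46.7 × 0.7978 = 37.26 V.
(Unloaded: V_out = x·V_in = 40.5 V.)

V_out ≈ 37.3 V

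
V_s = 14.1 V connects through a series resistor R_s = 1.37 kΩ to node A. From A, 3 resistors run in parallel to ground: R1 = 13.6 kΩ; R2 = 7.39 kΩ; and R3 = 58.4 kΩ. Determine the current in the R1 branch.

I ≈ 0.792 mA

Combine the parallel branches: R_p = (1/13.6 + 1/7.39 + 1/58.4)⁻¹ = 4.425 kΩ.
V_A = 14.1 × 4.425/5.795 = 10.77 V.
I(R1) = V_A / R1 = 10.77/13.6 = 0.7917 mA.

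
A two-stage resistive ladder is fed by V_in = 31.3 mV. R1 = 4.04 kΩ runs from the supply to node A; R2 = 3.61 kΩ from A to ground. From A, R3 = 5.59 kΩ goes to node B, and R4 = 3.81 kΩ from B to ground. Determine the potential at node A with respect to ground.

V_A ≈ 12.3 mV

The second stage (R3 + R4 = 9.400 kΩ) loads node A in parallel with R2.
R2 ‖ (R3+R4) = 2.608 kΩ.
V_A = 31.3 × 2.608/(4.04 + 2.608) = 12.28 mV.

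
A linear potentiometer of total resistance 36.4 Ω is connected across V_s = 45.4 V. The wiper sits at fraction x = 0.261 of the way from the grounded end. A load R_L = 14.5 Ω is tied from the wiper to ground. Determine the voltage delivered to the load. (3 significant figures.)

The pot divides into 26.90 Ω above the wiper and 9.500 Ω below.
(x·R_p) ‖ R_L = 5.740 Ω.
Then V_out = V_s · 5.740/(26.90 + 5.740) = 7.984 V.

V_out ≈ 7.98 V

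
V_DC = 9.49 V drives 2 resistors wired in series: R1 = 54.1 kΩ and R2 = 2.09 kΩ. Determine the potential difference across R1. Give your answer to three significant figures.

ΣR = 54.1 + 2.09 = 56.19 kΩ.
Voltage divider: V = V_DC · (54.10 / 56.19) = 9.49 × 0.9628 = 9.137 V.

V ≈ 9.14 V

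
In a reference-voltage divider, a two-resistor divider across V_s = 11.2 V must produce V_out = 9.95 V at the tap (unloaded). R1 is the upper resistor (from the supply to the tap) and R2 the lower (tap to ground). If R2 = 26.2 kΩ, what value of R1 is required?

Required fraction k = V_out/V_s = 0.8884.
Rearranging, R1 = R2·(1−k)/k = 26.2 × 0.1256 = 3.291 kΩ.

R1 ≈ 3.29 kΩ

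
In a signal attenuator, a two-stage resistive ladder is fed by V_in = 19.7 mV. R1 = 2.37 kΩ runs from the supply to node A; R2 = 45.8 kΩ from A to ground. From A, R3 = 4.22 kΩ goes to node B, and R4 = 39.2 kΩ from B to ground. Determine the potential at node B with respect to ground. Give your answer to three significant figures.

V_B ≈ 16.1 mV

The second stage (R3 + R4 = 43.42 kΩ) loads node A in parallel with R2.
Effective lower resistance at A: R2 ‖ 43.42 = 22.29 kΩ.
V_A = 19.7 × 22.29/(2.37 + 22.29) = 17.81 mV.
Then the unloaded second divider: V_B = V_A × R4/(R3+R4) = 17.81 × 0.9028 = 16.08 mV.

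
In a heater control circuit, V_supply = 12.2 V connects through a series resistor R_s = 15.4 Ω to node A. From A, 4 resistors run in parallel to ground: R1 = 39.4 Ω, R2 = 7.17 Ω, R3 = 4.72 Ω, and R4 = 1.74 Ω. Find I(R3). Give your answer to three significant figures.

I ≈ 0.165 A

Combine the parallel branches: R_p = (1/39.4 + 1/7.17 + 1/4.72 + 1/1.74)⁻¹ = 1.051 Ω.
V_A by voltage divider: V_A = 12.2 × 1.051/(15.4 + 1.051) = 0.7795 V.
I(R3) = V_A / R3 = 0.7795/4.72 = 0.1651 A.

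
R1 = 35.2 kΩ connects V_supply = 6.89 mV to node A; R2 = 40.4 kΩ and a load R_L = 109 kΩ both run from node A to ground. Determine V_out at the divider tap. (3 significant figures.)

V_out ≈ 3.14 mV

First combine the lower leg with the load: R2 ‖ R_L = 29.48 kΩ.
Voltage divider with the loaded lower leg: V_out = 6.89 × 29.48/(35.2 + 29.48) = 6.89 × 0.4557 = 3.140 mV.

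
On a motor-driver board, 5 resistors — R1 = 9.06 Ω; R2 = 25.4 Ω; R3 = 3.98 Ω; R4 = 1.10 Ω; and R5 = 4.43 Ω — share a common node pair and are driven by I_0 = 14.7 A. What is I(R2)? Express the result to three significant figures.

Conductances: ΣG = 1/9.06 + 1/25.4 + 1/3.98 + 1/1.10 + 1/4.43 = 1.536 (1/Ω).
R2 takes the fraction G_k/ΣG = 0.03937/1.536 = 0.02563, so I = 14.7 × 0.02563 = 0.3768 A.

I ≈ 0.377 A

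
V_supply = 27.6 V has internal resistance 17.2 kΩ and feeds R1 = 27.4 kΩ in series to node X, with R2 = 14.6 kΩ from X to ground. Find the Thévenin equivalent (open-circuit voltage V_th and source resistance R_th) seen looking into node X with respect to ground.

R1' = 17.2 + 27.4 = 44.60 kΩ (source resistance + R1).
Open-circuit (no load on X): V_th = V_supply · R2/(R1' + R2) = 27.6 × 14.6/(44.60 + 14.6) = 6.807 V.
Zeroing V_supply shorts the top of R1' to ground, so R_th = R1' ‖ R2 = 11.00 kΩ.

V_th ≈ 6.81 V, R_th ≈ 11.0 kΩ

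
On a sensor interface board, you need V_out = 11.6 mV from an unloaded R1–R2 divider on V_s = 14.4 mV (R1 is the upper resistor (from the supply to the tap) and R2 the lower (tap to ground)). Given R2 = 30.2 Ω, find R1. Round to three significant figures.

V_out/V_s = R2/(R1+R2) = 0.8056.
Rearranging, R1 = R2·(1−k)/k = 30.2 × 0.2414 = 7.290 Ω.

R1 ≈ 7.29 Ω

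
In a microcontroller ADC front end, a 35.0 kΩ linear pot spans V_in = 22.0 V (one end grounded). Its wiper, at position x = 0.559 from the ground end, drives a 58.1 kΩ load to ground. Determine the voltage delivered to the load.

V_out ≈ 10.7 V

Lower segment x·R_p = 19.57 kΩ; upper segment (1−x)·R_p = 15.43 kΩ.
Lower segment in parallel with the load: 19.57 ‖ 58.1 = 14.64 kΩ.
V_out = 22.0 × 14.64/(15.43 + 14.64) = 10.71 V.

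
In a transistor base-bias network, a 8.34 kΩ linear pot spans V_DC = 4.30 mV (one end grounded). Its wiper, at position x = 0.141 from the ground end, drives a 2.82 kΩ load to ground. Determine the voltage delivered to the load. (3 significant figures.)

Split the track: R_lower = x·R_p = 1.176 kΩ, R_upper = (1−x)·R_p = 7.164 kΩ.
(x·R_p) ‖ R_L = 0.8299 kΩ.
Then V_out = V_DC · 0.8299/(7.164 + 0.8299) = 0.4464 mV.

V_out ≈ 0.446 mV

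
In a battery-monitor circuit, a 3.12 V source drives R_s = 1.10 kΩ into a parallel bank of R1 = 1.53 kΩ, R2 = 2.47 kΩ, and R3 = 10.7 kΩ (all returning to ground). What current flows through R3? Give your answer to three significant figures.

I ≈ 0.129 mA

Equivalent of the parallel group: R_p = 0.8681 kΩ.
V_A = 3.12 × 0.8681/1.968 = 1.376 V.
I(R3) = V_A / R3 = 1.376/10.7 = 0.1286 mA.
(Check via current divider: I_total = 1.585 mA; share G_k/ΣG = 0.08113 → same result.)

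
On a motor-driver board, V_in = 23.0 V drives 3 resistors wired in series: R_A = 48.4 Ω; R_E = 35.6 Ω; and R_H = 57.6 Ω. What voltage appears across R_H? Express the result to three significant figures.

Series total: ΣR = 48.4 + 35.6 + 57.6 = 141.6 Ω.
By the voltage-divider rule, V = 23.0 × 57.60/141.6 = 9.356 V.

V ≈ 9.36 V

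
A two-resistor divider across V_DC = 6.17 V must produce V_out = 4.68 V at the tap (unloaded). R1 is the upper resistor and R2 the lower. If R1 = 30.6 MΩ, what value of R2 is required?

V_out/V_DC = R2/(R1+R2) = 0.7585.
So R2 = R1 · V_out/(V_DC − V_out) = 30.6 × 4.68/(6.17 − 4.68) = 30.6 × 3.141 = 96.11 MΩ.

R2 ≈ 96.1 MΩ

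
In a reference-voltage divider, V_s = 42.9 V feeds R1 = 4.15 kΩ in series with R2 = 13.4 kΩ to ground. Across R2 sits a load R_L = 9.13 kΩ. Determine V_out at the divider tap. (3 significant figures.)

V_out ≈ 24.3 V

The load sits in parallel with R2, giving an effective lower resistance R2' = R2·R_L/(R2+R_L) = 5.430 kΩ.
Voltage divider with the loaded lower leg: V_out = 42.9 × 5.430/(4.15 + 5.430) = 42.9 × 0.5668 = 24.32 V.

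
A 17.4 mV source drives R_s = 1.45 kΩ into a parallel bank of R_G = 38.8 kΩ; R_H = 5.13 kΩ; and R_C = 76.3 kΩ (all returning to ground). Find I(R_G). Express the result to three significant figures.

Equivalent of the parallel group: R_p = 4.277 kΩ.
Node voltage V_A = V_DC · R_p/(R_s + R_p) = 17.4 × 0.7468 = 12.99 mV.
I(R_G) = V_A / R_G = 12.99/38.8 = 0.3349 µA.

I ≈ 0.335 µA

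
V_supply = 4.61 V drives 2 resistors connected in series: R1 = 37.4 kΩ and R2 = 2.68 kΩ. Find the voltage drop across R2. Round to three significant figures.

ΣR = 37.4 + 2.68 = 40.08 kΩ.
By the voltage-divider rule, V = 4.61 × 2.680/40.08 = 0.3083 V.

V ≈ 0.308 V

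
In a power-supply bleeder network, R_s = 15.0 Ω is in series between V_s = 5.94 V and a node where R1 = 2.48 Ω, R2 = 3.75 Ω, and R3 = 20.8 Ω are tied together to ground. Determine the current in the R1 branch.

I ≈ 0.204 A

Combine the parallel branches: R_p = (1/2.48 + 1/3.75 + 1/20.8)⁻¹ = 1.393 Ω.
V_A by voltage divider: V_A = 5.94 × 1.393/(15.0 + 1.393) = 0.5047 V.
I(R1) = V_A / R1 = 0.5047/2.48 = 0.2035 A.
(Equivalently: I_total = 0.3624 A, then current-divider fraction G_k/ΣG = 0.5616.)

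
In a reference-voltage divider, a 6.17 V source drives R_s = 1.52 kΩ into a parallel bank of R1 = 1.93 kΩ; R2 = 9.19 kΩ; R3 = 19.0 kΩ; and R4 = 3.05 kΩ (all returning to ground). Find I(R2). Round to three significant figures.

Combine the parallel branches: R_p = (1/1.93 + 1/9.19 + 1/19.0 + 1/3.05)⁻¹ = 0.9926 kΩ.
V_A by voltage divider: V_A = 6.17 × 0.9926/(1.52 + 0.9926) = 2.437 V.
Branch current I = V_A/R2 = 2.437/9.19 = 0.2652 mA.
(Check via current divider: I_total = 2.456 mA; share G_k/ΣG = 0.1080 → same result.)

I ≈ 0.265 mA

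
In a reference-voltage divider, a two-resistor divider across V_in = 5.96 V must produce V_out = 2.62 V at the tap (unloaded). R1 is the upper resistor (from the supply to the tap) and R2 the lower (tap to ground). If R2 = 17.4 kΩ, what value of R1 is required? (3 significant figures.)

Required fraction k = V_out/V_in = 0.4396.
So R1 = R2 · (V_in/V_out − 1) = 17.4 × (5.96/2.62 − 1) = 17.4 × 1.275 = 22.18 kΩ.

R1 ≈ 22.2 kΩ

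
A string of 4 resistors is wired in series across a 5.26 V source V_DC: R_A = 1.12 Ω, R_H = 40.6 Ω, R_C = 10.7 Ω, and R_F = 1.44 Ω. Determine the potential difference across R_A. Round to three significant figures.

V ≈ 0.109 V

Series total: ΣR = 1.12 + 40.6 + 10.7 + 1.44 = 53.86 Ω.
V = V_DC · R/ΣR = 5.26 × 0.02079 = 0.1094 V.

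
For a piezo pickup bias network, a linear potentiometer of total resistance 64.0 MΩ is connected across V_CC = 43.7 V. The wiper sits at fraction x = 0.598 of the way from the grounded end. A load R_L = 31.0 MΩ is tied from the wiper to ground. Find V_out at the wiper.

Split the track: R_lower = x·R_p = 38.27 MΩ, R_upper = (1−x)·R_p = 25.73 MΩ.
Lower segment in parallel with the load: 38.27 ‖ 31.0 = 17.13 MΩ.
V_out = 43.7 × 17.13/(25.73 + 17.13) = 17.46 V.

V_out ≈ 17.5 V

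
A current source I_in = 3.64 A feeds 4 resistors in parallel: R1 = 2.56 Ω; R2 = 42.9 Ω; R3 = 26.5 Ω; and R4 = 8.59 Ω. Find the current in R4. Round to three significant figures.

I ≈ 0.746 A

Conductances: ΣG = 1/2.56 + 1/42.9 + 1/26.5 + 1/8.59 = 0.5681 (1/Ω).
By the current-divider rule, I = I_in · G_k/ΣG = 3.64 × 0.2049 = 0.7459 A.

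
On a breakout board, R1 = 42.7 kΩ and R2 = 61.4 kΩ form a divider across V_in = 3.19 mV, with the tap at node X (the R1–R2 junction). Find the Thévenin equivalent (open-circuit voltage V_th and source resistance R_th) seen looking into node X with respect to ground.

V_th is the unloaded tap voltage: V_in · R2/(R1+R2) = 3.19 × 0.5898 = 1.882 mV.
Looking into X with the source shorted: R_th = R1·R2/(R1+R2) = 42.70 × 61.4/104.1 = 25.19 kΩ.

V_th ≈ 1.88 mV, R_th ≈ 25.2 kΩ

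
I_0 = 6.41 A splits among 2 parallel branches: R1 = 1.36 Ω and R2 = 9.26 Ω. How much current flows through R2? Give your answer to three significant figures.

With just two branches, the current splits inversely with resistance.
So I = 6.41 × 1.36/10.62 = 0.8209 A.

I ≈ 0.821 A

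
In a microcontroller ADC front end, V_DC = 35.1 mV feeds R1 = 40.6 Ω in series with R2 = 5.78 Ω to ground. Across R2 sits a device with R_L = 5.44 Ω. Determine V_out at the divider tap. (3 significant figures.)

R2 ‖ R_L = (5.78 × 5.44)/(5.78 + 5.44) = 2.802 Ω.
Voltage divider with the loaded lower leg: V_out = 35.1 × 2.802/(40.6 + 2.802) = 35.1 × 0.06457 = 2.266 mV.
(Unloaded it would be 4.37 mV; the load pulls it down.)

V_out ≈ 2.27 mV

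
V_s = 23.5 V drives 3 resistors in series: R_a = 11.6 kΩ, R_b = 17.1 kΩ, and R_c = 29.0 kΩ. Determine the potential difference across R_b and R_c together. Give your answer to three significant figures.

Series total: ΣR = 11.6 + 17.1 + 29.0 = 57.70 kΩ.
R_{R_b..R_c} = 17.1 + 29.0 = 46.10 kΩ.
V = V_s · R/ΣR = 23.5 × 0.7990 = 18.78 V.

V ≈ 18.8 V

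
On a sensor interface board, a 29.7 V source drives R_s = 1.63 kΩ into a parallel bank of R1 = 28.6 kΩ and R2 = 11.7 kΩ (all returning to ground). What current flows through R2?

Equivalent of the parallel group: R_p = 8.303 kΩ.
Node voltage V_A = V_in · R_p/(R_s + R_p) = 29.7 × 0.8359 = 24.83 V.
I(R2) = V_A / R2 = 24.83/11.7 = 2.122 mA.
(Equivalently: I_total = 2.990 mA, then current-divider fraction G_k/ΣG = 0.7097.)

I ≈ 2.12 mA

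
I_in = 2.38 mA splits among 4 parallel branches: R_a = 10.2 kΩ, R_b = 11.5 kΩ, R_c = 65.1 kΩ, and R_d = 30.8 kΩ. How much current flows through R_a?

I ≈ 1.00 mA

Conductances: ΣG = 1/10.2 + 1/11.5 + 1/65.1 + 1/30.8 = 0.2328 (1/kΩ).
By the current-divider rule, I = I_in · G_k/ΣG = 2.38 × 0.4211 = 1.002 mA.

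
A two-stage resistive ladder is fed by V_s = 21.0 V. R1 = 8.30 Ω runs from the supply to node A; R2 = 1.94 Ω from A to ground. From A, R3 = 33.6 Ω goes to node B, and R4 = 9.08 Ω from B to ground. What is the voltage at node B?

The second stage (R3 + R4 = 42.68 Ω) loads node A in parallel with R2.
Effective lower resistance at A: R2 ‖ 42.68 = 1.856 Ω.
V_A = 21.0 × 1.856/(8.30 + 1.856) = 3.837 V.
Stage 2 is unloaded, so V_B = V_A · R4/(R3+R4) = 3.837 × 9.08/42.68 = 0.8163 V.

V_B ≈ 0.816 V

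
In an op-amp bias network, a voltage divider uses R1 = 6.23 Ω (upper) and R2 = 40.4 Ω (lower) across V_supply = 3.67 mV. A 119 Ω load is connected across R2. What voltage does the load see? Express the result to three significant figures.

First combine the lower leg with the load: R2 ‖ R_L = 30.16 Ω.
Then V_out = V_supply · R2'/(R1 + R2') = 3.67 × 30.16/36.39 = 3.042 mV.

V_out ≈ 3.04 mV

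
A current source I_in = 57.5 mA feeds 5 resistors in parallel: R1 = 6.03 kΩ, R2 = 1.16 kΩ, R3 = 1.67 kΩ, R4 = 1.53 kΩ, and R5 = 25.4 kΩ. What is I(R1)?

I ≈ 4.11 mA

Conductances: ΣG = 1/6.03 + 1/1.16 + 1/1.67 + 1/1.53 + 1/25.4 = 2.320 (1/kΩ).
R1 takes the fraction G_k/ΣG = 0.1658/2.320 = 0.07149, so I = 57.5 × 0.07149 = 4.111 mA.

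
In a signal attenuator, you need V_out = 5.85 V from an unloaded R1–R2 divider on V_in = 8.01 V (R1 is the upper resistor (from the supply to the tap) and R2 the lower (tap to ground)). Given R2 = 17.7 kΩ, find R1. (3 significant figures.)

Required fraction k = V_out/V_in = 0.7303.
Rearranging, R1 = R2·(1−k)/k = 17.7 × 0.3692 = 6.535 kΩ.

R1 ≈ 6.54 kΩ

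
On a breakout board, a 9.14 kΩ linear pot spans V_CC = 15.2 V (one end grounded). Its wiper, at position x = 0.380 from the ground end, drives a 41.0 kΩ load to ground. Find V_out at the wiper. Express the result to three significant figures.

V_out ≈ 5.49 V

Split the track: R_lower = x·R_p = 3.473 kΩ, R_upper = (1−x)·R_p = 5.667 kΩ.
R_L loads the lower segment: effective lower R = 3.202 kΩ.
Then V_out = V_CC · 3.202/(5.667 + 3.202) = 5.488 V.
(Unloaded: V_out = x·V_CC = 5.78 V.)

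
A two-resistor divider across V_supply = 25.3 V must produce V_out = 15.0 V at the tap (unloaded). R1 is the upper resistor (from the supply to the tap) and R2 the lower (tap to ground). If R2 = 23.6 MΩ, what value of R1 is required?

V_out/V_supply = R2/(R1+R2) = 0.5929.
Rearranging, R1 = R2·(1−k)/k = 23.6 × 0.6867 = 16.21 MΩ.

R1 ≈ 16.2 MΩ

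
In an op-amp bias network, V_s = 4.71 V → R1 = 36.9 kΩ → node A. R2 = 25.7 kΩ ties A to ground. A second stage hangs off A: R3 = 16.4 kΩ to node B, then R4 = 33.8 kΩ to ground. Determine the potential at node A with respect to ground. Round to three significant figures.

V_A ≈ 1.49 V

Node A sees R2 in parallel with the series input of stage 2, R3 + R4 = 50.20 kΩ.
R2 ‖ (R3+R4) = 17.00 kΩ.
V_A = 4.71 × 17.00/(36.9 + 17.00) = 1.485 V.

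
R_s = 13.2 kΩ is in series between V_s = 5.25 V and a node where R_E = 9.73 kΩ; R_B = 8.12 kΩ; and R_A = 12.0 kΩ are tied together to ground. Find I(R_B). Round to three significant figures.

Parallel bank: R_p = 1/(1/9.73 + 1/8.12 + 1/12.0) = 3.234 kΩ.
V_A by voltage divider: V_A = 5.25 × 3.234/(13.2 + 3.234) = 1.033 V.
Branch current I = V_A/R_B = 1.033/8.12 = 0.1272 mA.

I ≈ 0.127 mA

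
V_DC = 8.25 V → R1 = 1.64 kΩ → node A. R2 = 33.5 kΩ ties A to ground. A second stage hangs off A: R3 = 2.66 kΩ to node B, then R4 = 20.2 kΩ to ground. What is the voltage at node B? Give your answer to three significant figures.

V_B ≈ 6.50 V

Node A sees R2 in parallel with the series input of stage 2, R3 + R4 = 22.86 kΩ.
Effective lower resistance at A: R2 ‖ 22.86 = 13.59 kΩ.
V_A = 8.25 × 13.59/(1.64 + 13.59) = 7.361 V.
Stage 2 is unloaded, so V_B = V_A · R4/(R3+R4) = 7.361 × 20.2/22.86 = 6.505 V.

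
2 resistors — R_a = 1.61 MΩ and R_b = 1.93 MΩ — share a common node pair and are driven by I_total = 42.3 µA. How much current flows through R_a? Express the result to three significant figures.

Two-branch current divider: I_k = I_total · R_other/(R_1 + R_2).
So I = 42.3 × 1.93/3.540 = 23.06 µA.

I ≈ 23.1 µA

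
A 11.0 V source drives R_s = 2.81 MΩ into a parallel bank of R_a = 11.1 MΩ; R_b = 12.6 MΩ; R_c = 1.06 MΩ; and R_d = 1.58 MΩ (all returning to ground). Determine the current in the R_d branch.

I ≈ 1.18 µA

Parallel bank: R_p = 1/(1/11.1 + 1/12.6 + 1/1.06 + 1/1.58) = 0.5728 MΩ.
V_A = 11.0 × 0.5728/3.383 = 1.863 V.
Branch current I = V_A/R_d = 1.863/1.58 = 1.179 µA.
(Equivalently: I_total = 3.252 µA, then current-divider fraction G_k/ΣG = 0.3625.)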